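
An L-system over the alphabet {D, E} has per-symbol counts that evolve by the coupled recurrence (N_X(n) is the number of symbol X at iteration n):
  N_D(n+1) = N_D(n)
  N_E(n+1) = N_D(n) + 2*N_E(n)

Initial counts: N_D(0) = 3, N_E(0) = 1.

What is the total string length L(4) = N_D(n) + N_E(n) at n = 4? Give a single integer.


Answer: 64

Derivation:
Step 0: N_D=3, N_E=1, L=4
Step 1: N_D=3, N_E=5, L=8
Step 2: N_D=3, N_E=13, L=16
Step 3: N_D=3, N_E=29, L=32
Step 4: N_D=3, N_E=61, L=64


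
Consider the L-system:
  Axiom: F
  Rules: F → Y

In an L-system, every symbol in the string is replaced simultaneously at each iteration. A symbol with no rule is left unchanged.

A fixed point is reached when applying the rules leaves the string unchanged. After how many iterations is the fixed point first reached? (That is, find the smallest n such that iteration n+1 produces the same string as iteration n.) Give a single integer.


Answer: 1

Derivation:
Step 0: F
Step 1: Y
Step 2: Y  (unchanged — fixed point at step 1)


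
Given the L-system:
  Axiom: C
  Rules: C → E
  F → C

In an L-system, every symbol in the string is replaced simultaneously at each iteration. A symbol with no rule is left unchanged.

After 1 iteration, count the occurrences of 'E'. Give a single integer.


Answer: 1

Derivation:
Step 0: C  (0 'E')
Step 1: E  (1 'E')


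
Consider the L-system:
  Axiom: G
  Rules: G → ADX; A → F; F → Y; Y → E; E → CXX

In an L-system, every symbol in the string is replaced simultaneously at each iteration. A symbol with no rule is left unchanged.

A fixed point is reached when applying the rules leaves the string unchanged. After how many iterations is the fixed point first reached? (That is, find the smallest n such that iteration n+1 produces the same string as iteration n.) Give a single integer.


Answer: 5

Derivation:
Step 0: G
Step 1: ADX
Step 2: FDX
Step 3: YDX
Step 4: EDX
Step 5: CXXDX
Step 6: CXXDX  (unchanged — fixed point at step 5)


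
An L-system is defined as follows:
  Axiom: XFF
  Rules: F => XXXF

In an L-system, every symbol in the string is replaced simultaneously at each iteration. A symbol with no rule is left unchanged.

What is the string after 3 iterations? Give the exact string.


Answer: XXXXXXXXXXFXXXXXXXXXF

Derivation:
Step 0: XFF
Step 1: XXXXFXXXF
Step 2: XXXXXXXFXXXXXXF
Step 3: XXXXXXXXXXFXXXXXXXXXF


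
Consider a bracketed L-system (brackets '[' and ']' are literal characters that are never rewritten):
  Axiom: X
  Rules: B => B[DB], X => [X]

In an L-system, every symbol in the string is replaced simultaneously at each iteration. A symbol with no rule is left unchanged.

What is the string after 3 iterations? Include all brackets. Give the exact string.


Step 0: X
Step 1: [X]
Step 2: [[X]]
Step 3: [[[X]]]

Answer: [[[X]]]


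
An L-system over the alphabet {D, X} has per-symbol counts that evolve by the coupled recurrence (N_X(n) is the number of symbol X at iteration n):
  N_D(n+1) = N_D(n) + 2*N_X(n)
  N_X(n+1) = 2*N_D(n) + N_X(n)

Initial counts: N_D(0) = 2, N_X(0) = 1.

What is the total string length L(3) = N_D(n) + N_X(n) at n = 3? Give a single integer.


Answer: 81

Derivation:
Step 0: N_D=2, N_X=1, L=3
Step 1: N_D=4, N_X=5, L=9
Step 2: N_D=14, N_X=13, L=27
Step 3: N_D=40, N_X=41, L=81


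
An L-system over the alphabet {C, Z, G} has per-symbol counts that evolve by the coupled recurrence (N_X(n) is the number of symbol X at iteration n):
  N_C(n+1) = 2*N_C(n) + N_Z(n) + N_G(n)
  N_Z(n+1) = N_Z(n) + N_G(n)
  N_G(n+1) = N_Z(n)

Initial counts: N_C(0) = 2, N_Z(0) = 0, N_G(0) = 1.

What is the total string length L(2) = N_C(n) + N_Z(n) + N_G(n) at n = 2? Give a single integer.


Answer: 13

Derivation:
Step 0: N_C=2, N_Z=0, N_G=1, L=3
Step 1: N_C=5, N_Z=1, N_G=0, L=6
Step 2: N_C=11, N_Z=1, N_G=1, L=13


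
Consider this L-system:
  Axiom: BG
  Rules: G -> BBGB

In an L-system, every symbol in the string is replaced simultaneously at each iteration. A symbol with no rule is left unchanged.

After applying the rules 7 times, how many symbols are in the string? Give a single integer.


Step 0: length = 2
Step 1: length = 5
Step 2: length = 8
Step 3: length = 11
Step 4: length = 14
Step 5: length = 17
Step 6: length = 20
Step 7: length = 23

Answer: 23


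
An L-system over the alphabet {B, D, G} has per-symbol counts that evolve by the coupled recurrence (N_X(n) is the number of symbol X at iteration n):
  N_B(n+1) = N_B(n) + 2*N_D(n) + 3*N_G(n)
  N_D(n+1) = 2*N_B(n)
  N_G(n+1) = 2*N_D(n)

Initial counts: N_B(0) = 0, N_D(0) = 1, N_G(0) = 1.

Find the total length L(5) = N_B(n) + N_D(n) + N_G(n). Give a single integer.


Step 0: N_B=0, N_D=1, N_G=1, L=2
Step 1: N_B=5, N_D=0, N_G=2, L=7
Step 2: N_B=11, N_D=10, N_G=0, L=21
Step 3: N_B=31, N_D=22, N_G=20, L=73
Step 4: N_B=135, N_D=62, N_G=44, L=241
Step 5: N_B=391, N_D=270, N_G=124, L=785

Answer: 785


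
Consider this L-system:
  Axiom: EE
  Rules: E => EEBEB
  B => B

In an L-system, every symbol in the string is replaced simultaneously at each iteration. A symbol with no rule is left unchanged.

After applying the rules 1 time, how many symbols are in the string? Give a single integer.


Step 0: length = 2
Step 1: length = 10

Answer: 10


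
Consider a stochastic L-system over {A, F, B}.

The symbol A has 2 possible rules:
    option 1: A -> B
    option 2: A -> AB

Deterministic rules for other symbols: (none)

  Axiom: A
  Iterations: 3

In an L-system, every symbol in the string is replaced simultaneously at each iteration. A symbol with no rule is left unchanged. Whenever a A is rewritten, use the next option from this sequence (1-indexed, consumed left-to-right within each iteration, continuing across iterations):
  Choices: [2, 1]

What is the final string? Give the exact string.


Step 0: A
Step 1: AB  (used choices [2])
Step 2: BB  (used choices [1])
Step 3: BB  (used choices [])

Answer: BB


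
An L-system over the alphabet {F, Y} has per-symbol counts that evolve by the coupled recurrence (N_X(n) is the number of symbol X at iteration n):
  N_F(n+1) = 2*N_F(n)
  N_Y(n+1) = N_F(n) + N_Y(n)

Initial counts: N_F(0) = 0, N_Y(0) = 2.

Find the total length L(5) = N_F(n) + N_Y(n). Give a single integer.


Answer: 2

Derivation:
Step 0: N_F=0, N_Y=2, L=2
Step 1: N_F=0, N_Y=2, L=2
Step 2: N_F=0, N_Y=2, L=2
Step 3: N_F=0, N_Y=2, L=2
Step 4: N_F=0, N_Y=2, L=2
Step 5: N_F=0, N_Y=2, L=2


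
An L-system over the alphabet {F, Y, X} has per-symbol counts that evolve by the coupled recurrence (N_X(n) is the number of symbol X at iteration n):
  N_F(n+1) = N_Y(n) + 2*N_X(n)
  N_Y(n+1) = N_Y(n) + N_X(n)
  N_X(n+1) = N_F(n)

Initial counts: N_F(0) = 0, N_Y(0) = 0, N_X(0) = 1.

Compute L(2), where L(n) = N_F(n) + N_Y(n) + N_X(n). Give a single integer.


Step 0: N_F=0, N_Y=0, N_X=1, L=1
Step 1: N_F=2, N_Y=1, N_X=0, L=3
Step 2: N_F=1, N_Y=1, N_X=2, L=4

Answer: 4


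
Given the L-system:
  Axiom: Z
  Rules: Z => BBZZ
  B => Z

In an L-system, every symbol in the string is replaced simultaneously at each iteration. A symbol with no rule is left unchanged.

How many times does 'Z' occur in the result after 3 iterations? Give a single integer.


Answer: 16

Derivation:
Step 0: Z  (1 'Z')
Step 1: BBZZ  (2 'Z')
Step 2: ZZBBZZBBZZ  (6 'Z')
Step 3: BBZZBBZZZZBBZZBBZZZZBBZZBBZZ  (16 'Z')


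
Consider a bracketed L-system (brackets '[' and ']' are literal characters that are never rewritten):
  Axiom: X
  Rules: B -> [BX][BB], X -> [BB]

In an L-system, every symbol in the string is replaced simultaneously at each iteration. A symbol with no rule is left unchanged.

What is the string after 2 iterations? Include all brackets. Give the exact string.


Step 0: X
Step 1: [BB]
Step 2: [[BX][BB][BX][BB]]

Answer: [[BX][BB][BX][BB]]


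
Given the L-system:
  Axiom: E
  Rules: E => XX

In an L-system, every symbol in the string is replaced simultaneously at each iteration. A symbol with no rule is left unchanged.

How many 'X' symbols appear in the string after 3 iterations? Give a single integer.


Answer: 2

Derivation:
Step 0: E  (0 'X')
Step 1: XX  (2 'X')
Step 2: XX  (2 'X')
Step 3: XX  (2 'X')


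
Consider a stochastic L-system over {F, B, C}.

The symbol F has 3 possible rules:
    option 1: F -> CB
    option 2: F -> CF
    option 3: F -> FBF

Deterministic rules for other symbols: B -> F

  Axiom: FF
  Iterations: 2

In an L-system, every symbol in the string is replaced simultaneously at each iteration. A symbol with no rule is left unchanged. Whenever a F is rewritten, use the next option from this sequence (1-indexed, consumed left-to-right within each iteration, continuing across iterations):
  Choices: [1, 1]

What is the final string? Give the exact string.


Step 0: FF
Step 1: CBCB  (used choices [1, 1])
Step 2: CFCF  (used choices [])

Answer: CFCF


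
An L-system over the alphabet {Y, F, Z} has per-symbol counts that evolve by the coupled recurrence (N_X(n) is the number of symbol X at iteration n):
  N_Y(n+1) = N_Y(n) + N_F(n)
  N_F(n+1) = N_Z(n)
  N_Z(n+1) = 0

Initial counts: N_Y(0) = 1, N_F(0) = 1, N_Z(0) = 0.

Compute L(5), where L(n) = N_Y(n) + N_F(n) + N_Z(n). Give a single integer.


Answer: 2

Derivation:
Step 0: N_Y=1, N_F=1, N_Z=0, L=2
Step 1: N_Y=2, N_F=0, N_Z=0, L=2
Step 2: N_Y=2, N_F=0, N_Z=0, L=2
Step 3: N_Y=2, N_F=0, N_Z=0, L=2
Step 4: N_Y=2, N_F=0, N_Z=0, L=2
Step 5: N_Y=2, N_F=0, N_Z=0, L=2


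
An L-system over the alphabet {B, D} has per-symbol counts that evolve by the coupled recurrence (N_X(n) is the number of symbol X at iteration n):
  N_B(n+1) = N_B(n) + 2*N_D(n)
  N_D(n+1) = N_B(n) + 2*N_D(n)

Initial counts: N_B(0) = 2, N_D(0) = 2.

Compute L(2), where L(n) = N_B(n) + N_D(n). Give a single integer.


Step 0: N_B=2, N_D=2, L=4
Step 1: N_B=6, N_D=6, L=12
Step 2: N_B=18, N_D=18, L=36

Answer: 36


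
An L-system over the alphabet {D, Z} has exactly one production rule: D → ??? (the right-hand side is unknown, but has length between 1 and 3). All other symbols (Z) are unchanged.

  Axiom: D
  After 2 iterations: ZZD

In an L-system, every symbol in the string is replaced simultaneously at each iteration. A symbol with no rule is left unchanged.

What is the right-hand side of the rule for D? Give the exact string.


Trying D → ZD:
  Step 0: D
  Step 1: ZD
  Step 2: ZZD
Matches the given result.

Answer: ZD


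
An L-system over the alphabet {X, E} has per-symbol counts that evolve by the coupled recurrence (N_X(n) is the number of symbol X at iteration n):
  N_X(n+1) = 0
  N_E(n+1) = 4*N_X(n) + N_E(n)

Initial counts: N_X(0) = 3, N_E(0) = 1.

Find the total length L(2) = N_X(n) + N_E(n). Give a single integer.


Answer: 13

Derivation:
Step 0: N_X=3, N_E=1, L=4
Step 1: N_X=0, N_E=13, L=13
Step 2: N_X=0, N_E=13, L=13


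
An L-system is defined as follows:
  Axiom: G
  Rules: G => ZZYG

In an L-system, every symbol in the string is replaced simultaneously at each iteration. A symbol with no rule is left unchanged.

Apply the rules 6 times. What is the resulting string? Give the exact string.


Step 0: G
Step 1: ZZYG
Step 2: ZZYZZYG
Step 3: ZZYZZYZZYG
Step 4: ZZYZZYZZYZZYG
Step 5: ZZYZZYZZYZZYZZYG
Step 6: ZZYZZYZZYZZYZZYZZYG

Answer: ZZYZZYZZYZZYZZYZZYG


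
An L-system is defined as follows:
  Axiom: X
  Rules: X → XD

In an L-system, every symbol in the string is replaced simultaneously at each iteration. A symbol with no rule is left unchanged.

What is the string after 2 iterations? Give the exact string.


Answer: XDD

Derivation:
Step 0: X
Step 1: XD
Step 2: XDD


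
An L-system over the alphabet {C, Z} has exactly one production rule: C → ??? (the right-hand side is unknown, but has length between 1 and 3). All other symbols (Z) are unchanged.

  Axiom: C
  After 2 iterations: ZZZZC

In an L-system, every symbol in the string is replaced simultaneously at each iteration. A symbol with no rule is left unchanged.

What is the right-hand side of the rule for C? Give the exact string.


Trying C → ZZC:
  Step 0: C
  Step 1: ZZC
  Step 2: ZZZZC
Matches the given result.

Answer: ZZC


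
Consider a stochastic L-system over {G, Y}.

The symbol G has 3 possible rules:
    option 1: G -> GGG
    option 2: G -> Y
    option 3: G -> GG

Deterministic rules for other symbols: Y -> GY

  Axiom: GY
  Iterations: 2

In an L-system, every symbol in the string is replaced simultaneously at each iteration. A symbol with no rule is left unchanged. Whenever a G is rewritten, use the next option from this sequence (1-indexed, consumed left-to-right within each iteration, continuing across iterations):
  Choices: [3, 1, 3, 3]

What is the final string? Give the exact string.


Step 0: GY
Step 1: GGGY  (used choices [3])
Step 2: GGGGGGGGY  (used choices [1, 3, 3])

Answer: GGGGGGGGY


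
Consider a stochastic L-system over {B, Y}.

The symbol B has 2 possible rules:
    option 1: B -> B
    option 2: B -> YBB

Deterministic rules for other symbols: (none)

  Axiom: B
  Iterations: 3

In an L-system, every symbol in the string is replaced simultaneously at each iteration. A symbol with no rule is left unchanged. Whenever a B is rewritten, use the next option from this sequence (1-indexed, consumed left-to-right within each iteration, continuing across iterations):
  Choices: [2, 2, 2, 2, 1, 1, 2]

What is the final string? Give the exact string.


Step 0: B
Step 1: YBB  (used choices [2])
Step 2: YYBBYBB  (used choices [2, 2])
Step 3: YYYBBBYBYBB  (used choices [2, 1, 1, 2])

Answer: YYYBBBYBYBB


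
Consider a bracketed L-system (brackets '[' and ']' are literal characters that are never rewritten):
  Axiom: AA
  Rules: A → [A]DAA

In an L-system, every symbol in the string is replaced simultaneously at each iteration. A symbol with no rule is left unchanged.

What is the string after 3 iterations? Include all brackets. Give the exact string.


Answer: [[[A]DAA]D[A]DAA[A]DAA]D[[A]DAA]D[A]DAA[A]DAA[[A]DAA]D[A]DAA[A]DAA[[[A]DAA]D[A]DAA[A]DAA]D[[A]DAA]D[A]DAA[A]DAA[[A]DAA]D[A]DAA[A]DAA

Derivation:
Step 0: AA
Step 1: [A]DAA[A]DAA
Step 2: [[A]DAA]D[A]DAA[A]DAA[[A]DAA]D[A]DAA[A]DAA
Step 3: [[[A]DAA]D[A]DAA[A]DAA]D[[A]DAA]D[A]DAA[A]DAA[[A]DAA]D[A]DAA[A]DAA[[[A]DAA]D[A]DAA[A]DAA]D[[A]DAA]D[A]DAA[A]DAA[[A]DAA]D[A]DAA[A]DAA


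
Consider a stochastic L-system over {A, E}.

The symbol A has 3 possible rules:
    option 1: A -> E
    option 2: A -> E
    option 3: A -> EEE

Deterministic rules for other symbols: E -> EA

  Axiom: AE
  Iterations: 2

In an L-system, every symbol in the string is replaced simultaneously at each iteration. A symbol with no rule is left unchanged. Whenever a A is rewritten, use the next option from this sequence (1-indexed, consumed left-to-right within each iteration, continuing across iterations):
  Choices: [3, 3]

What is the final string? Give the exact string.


Answer: EAEAEAEAEEE

Derivation:
Step 0: AE
Step 1: EEEEA  (used choices [3])
Step 2: EAEAEAEAEEE  (used choices [3])


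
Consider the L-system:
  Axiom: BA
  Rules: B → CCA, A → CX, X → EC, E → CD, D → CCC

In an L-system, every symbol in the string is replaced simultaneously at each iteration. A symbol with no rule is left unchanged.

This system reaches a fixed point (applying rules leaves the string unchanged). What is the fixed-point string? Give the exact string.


Step 0: BA
Step 1: CCACX
Step 2: CCCXCEC
Step 3: CCCECCCDC
Step 4: CCCCDCCCCCCC
Step 5: CCCCCCCCCCCCCC
Step 6: CCCCCCCCCCCCCC  (unchanged — fixed point at step 5)

Answer: CCCCCCCCCCCCCC


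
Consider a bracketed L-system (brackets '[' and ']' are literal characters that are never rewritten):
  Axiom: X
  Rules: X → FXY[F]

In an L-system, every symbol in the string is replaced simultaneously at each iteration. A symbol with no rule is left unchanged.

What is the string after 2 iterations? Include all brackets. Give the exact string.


Step 0: X
Step 1: FXY[F]
Step 2: FFXY[F]Y[F]

Answer: FFXY[F]Y[F]


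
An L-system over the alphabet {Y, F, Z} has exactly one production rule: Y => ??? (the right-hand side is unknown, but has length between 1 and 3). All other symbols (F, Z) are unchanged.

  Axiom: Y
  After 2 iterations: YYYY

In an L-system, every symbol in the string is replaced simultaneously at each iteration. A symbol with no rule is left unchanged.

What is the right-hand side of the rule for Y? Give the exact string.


Answer: YY

Derivation:
Trying Y => YY:
  Step 0: Y
  Step 1: YY
  Step 2: YYYY
Matches the given result.


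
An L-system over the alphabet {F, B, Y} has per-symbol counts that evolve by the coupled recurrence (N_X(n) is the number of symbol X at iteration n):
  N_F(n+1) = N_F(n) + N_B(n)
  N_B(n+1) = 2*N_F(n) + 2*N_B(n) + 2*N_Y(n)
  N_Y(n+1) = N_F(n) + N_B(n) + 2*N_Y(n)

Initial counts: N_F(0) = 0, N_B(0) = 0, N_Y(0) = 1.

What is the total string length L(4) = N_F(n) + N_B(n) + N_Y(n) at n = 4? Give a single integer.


Answer: 256

Derivation:
Step 0: N_F=0, N_B=0, N_Y=1, L=1
Step 1: N_F=0, N_B=2, N_Y=2, L=4
Step 2: N_F=2, N_B=8, N_Y=6, L=16
Step 3: N_F=10, N_B=32, N_Y=22, L=64
Step 4: N_F=42, N_B=128, N_Y=86, L=256


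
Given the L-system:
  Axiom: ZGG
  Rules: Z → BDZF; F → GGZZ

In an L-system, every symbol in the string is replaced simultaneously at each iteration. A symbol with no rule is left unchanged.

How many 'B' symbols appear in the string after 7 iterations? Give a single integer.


Step 0: ZGG  (0 'B')
Step 1: BDZFGG  (1 'B')
Step 2: BDBDZFGGZZGG  (2 'B')
Step 3: BDBDBDZFGGZZGGBDZFBDZFGG  (5 'B')
Step 4: BDBDBDBDZFGGZZGGBDZFBDZFGGBDBDZFGGZZBDBDZFGGZZGG  (10 'B')
Step 5: BDBDBDBDBDZFGGZZGGBDZFBDZFGGBDBDZFGGZZBDBDZFGGZZGGBDBDBDZFGGZZGGBDZFBDZFBDBDBDZFGGZZGGBDZFBDZFGG  (21 'B')
Step 6: BDBDBDBDBDBDZFGGZZGGBDZFBDZFGGBDBDZFGGZZBDBDZFGGZZGGBDBDBDZFGGZZGGBDZFBDZFBDBDBDZFGGZZGGBDZFBDZFGGBDBDBDBDZFGGZZGGBDZFBDZFGGBDBDZFGGZZBDBDZFGGZZBDBDBDBDZFGGZZGGBDZFBDZFGGBDBDZFGGZZBDBDZFGGZZGG  (42 'B')
Step 7: BDBDBDBDBDBDBDZFGGZZGGBDZFBDZFGGBDBDZFGGZZBDBDZFGGZZGGBDBDBDZFGGZZGGBDZFBDZFBDBDBDZFGGZZGGBDZFBDZFGGBDBDBDBDZFGGZZGGBDZFBDZFGGBDBDZFGGZZBDBDZFGGZZBDBDBDBDZFGGZZGGBDZFBDZFGGBDBDZFGGZZBDBDZFGGZZGGBDBDBDBDBDZFGGZZGGBDZFBDZFGGBDBDZFGGZZBDBDZFGGZZGGBDBDBDZFGGZZGGBDZFBDZFBDBDBDZFGGZZGGBDZFBDZFBDBDBDBDBDZFGGZZGGBDZFBDZFGGBDBDZFGGZZBDBDZFGGZZGGBDBDBDZFGGZZGGBDZFBDZFBDBDBDZFGGZZGGBDZFBDZFGG  (85 'B')

Answer: 85


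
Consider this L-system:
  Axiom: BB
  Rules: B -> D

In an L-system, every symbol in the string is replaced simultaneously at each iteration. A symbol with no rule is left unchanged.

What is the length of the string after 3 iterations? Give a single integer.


Step 0: length = 2
Step 1: length = 2
Step 2: length = 2
Step 3: length = 2

Answer: 2


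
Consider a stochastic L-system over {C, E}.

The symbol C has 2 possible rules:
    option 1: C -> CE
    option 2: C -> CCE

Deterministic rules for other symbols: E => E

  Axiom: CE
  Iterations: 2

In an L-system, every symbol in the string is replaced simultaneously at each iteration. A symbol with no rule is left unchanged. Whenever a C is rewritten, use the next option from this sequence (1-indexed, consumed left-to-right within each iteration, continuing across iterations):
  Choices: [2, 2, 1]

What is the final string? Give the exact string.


Answer: CCECEEE

Derivation:
Step 0: CE
Step 1: CCEE  (used choices [2])
Step 2: CCECEEE  (used choices [2, 1])


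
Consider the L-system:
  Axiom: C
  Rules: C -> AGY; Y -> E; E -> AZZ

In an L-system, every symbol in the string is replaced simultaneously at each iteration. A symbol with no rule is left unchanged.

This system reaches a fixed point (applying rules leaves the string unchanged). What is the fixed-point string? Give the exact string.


Step 0: C
Step 1: AGY
Step 2: AGE
Step 3: AGAZZ
Step 4: AGAZZ  (unchanged — fixed point at step 3)

Answer: AGAZZ


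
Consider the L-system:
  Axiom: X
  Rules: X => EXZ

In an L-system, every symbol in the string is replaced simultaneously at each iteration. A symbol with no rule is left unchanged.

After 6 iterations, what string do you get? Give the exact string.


Step 0: X
Step 1: EXZ
Step 2: EEXZZ
Step 3: EEEXZZZ
Step 4: EEEEXZZZZ
Step 5: EEEEEXZZZZZ
Step 6: EEEEEEXZZZZZZ

Answer: EEEEEEXZZZZZZ


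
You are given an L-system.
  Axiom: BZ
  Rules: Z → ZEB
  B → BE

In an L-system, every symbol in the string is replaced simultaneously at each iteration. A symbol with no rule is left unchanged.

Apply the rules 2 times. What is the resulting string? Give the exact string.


Step 0: BZ
Step 1: BEZEB
Step 2: BEEZEBEBE

Answer: BEEZEBEBE


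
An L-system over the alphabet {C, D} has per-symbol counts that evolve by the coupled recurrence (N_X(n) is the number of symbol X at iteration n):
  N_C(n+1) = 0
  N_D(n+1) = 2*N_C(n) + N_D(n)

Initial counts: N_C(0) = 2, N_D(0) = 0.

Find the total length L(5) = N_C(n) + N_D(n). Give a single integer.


Step 0: N_C=2, N_D=0, L=2
Step 1: N_C=0, N_D=4, L=4
Step 2: N_C=0, N_D=4, L=4
Step 3: N_C=0, N_D=4, L=4
Step 4: N_C=0, N_D=4, L=4
Step 5: N_C=0, N_D=4, L=4

Answer: 4


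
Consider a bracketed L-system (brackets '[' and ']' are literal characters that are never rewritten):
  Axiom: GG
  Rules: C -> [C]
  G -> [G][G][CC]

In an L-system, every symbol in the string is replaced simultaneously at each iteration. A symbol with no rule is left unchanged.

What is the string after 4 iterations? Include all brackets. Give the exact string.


Step 0: GG
Step 1: [G][G][CC][G][G][CC]
Step 2: [[G][G][CC]][[G][G][CC]][[C][C]][[G][G][CC]][[G][G][CC]][[C][C]]
Step 3: [[[G][G][CC]][[G][G][CC]][[C][C]]][[[G][G][CC]][[G][G][CC]][[C][C]]][[[C]][[C]]][[[G][G][CC]][[G][G][CC]][[C][C]]][[[G][G][CC]][[G][G][CC]][[C][C]]][[[C]][[C]]]
Step 4: [[[[G][G][CC]][[G][G][CC]][[C][C]]][[[G][G][CC]][[G][G][CC]][[C][C]]][[[C]][[C]]]][[[[G][G][CC]][[G][G][CC]][[C][C]]][[[G][G][CC]][[G][G][CC]][[C][C]]][[[C]][[C]]]][[[[C]]][[[C]]]][[[[G][G][CC]][[G][G][CC]][[C][C]]][[[G][G][CC]][[G][G][CC]][[C][C]]][[[C]][[C]]]][[[[G][G][CC]][[G][G][CC]][[C][C]]][[[G][G][CC]][[G][G][CC]][[C][C]]][[[C]][[C]]]][[[[C]]][[[C]]]]

Answer: [[[[G][G][CC]][[G][G][CC]][[C][C]]][[[G][G][CC]][[G][G][CC]][[C][C]]][[[C]][[C]]]][[[[G][G][CC]][[G][G][CC]][[C][C]]][[[G][G][CC]][[G][G][CC]][[C][C]]][[[C]][[C]]]][[[[C]]][[[C]]]][[[[G][G][CC]][[G][G][CC]][[C][C]]][[[G][G][CC]][[G][G][CC]][[C][C]]][[[C]][[C]]]][[[[G][G][CC]][[G][G][CC]][[C][C]]][[[G][G][CC]][[G][G][CC]][[C][C]]][[[C]][[C]]]][[[[C]]][[[C]]]]


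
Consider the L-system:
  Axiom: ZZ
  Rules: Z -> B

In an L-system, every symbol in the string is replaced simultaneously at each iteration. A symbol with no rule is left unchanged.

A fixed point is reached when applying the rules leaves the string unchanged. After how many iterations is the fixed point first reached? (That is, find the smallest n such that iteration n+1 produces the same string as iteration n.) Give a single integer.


Answer: 1

Derivation:
Step 0: ZZ
Step 1: BB
Step 2: BB  (unchanged — fixed point at step 1)


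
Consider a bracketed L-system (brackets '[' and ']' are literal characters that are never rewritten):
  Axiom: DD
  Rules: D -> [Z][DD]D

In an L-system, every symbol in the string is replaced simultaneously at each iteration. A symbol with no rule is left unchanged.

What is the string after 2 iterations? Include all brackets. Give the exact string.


Step 0: DD
Step 1: [Z][DD]D[Z][DD]D
Step 2: [Z][[Z][DD]D[Z][DD]D][Z][DD]D[Z][[Z][DD]D[Z][DD]D][Z][DD]D

Answer: [Z][[Z][DD]D[Z][DD]D][Z][DD]D[Z][[Z][DD]D[Z][DD]D][Z][DD]D


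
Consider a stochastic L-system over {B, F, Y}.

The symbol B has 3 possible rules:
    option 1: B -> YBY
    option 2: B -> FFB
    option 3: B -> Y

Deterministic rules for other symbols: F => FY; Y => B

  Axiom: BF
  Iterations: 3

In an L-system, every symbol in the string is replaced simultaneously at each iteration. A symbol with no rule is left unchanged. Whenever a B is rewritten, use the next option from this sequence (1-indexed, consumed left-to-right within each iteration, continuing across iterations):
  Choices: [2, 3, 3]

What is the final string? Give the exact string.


Step 0: BF
Step 1: FFBFY  (used choices [2])
Step 2: FYFYYFYB  (used choices [3])
Step 3: FYBFYBBFYBY  (used choices [3])

Answer: FYBFYBBFYBY


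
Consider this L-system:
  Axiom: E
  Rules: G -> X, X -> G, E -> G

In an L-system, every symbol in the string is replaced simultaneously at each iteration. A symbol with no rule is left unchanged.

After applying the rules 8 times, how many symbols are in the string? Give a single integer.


Answer: 1

Derivation:
Step 0: length = 1
Step 1: length = 1
Step 2: length = 1
Step 3: length = 1
Step 4: length = 1
Step 5: length = 1
Step 6: length = 1
Step 7: length = 1
Step 8: length = 1


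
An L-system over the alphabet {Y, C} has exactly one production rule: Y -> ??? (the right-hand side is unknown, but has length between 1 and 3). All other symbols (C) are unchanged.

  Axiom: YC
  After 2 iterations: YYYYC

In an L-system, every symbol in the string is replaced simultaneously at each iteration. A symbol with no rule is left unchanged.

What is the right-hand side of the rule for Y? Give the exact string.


Answer: YY

Derivation:
Trying Y -> YY:
  Step 0: YC
  Step 1: YYC
  Step 2: YYYYC
Matches the given result.


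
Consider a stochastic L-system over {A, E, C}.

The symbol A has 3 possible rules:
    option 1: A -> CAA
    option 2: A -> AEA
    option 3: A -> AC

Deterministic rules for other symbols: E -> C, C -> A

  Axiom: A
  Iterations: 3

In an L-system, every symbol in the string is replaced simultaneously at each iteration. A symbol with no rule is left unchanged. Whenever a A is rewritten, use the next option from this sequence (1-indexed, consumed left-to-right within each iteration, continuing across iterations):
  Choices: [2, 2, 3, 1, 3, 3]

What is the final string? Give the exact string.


Answer: CAACACAACA

Derivation:
Step 0: A
Step 1: AEA  (used choices [2])
Step 2: AEACAC  (used choices [2, 3])
Step 3: CAACACAACA  (used choices [1, 3, 3])


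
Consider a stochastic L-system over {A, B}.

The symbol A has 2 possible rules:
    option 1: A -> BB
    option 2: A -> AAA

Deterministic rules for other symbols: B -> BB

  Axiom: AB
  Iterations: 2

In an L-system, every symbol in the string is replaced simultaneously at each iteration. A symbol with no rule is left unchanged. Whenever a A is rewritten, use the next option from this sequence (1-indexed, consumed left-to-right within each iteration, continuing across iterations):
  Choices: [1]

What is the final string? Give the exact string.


Answer: BBBBBBBB

Derivation:
Step 0: AB
Step 1: BBBB  (used choices [1])
Step 2: BBBBBBBB  (used choices [])


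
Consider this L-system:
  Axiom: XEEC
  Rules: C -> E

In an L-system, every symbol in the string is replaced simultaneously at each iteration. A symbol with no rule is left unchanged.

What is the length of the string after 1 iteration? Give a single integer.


Answer: 4

Derivation:
Step 0: length = 4
Step 1: length = 4


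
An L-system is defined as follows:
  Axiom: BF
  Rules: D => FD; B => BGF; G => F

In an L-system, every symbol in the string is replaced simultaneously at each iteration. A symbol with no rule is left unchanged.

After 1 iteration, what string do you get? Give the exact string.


Step 0: BF
Step 1: BGFF

Answer: BGFF


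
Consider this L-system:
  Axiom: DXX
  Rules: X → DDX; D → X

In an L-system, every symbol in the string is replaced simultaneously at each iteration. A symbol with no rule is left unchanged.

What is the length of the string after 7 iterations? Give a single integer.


Answer: 427

Derivation:
Step 0: length = 3
Step 1: length = 7
Step 2: length = 13
Step 3: length = 27
Step 4: length = 53
Step 5: length = 107
Step 6: length = 213
Step 7: length = 427


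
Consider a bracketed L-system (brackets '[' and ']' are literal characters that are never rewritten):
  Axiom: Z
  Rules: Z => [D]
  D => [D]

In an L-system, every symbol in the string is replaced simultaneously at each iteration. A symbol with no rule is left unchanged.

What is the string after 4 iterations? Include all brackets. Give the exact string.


Step 0: Z
Step 1: [D]
Step 2: [[D]]
Step 3: [[[D]]]
Step 4: [[[[D]]]]

Answer: [[[[D]]]]


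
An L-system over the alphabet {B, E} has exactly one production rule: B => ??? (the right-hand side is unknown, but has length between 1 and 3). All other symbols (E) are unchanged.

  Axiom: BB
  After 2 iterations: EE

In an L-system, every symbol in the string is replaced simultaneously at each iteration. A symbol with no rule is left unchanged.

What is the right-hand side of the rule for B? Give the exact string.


Answer: E

Derivation:
Trying B => E:
  Step 0: BB
  Step 1: EE
  Step 2: EE
Matches the given result.


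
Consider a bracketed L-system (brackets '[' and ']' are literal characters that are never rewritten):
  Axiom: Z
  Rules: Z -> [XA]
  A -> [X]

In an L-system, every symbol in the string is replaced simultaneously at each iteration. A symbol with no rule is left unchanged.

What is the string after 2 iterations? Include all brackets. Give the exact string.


Step 0: Z
Step 1: [XA]
Step 2: [X[X]]

Answer: [X[X]]


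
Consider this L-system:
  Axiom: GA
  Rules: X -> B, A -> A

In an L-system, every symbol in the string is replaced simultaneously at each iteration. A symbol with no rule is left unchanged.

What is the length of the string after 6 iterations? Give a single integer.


Step 0: length = 2
Step 1: length = 2
Step 2: length = 2
Step 3: length = 2
Step 4: length = 2
Step 5: length = 2
Step 6: length = 2

Answer: 2


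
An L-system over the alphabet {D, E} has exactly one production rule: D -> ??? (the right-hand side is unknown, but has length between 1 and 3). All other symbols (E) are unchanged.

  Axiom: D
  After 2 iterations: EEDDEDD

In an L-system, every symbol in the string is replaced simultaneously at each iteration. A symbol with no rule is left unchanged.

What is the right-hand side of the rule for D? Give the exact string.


Answer: EDD

Derivation:
Trying D -> EDD:
  Step 0: D
  Step 1: EDD
  Step 2: EEDDEDD
Matches the given result.


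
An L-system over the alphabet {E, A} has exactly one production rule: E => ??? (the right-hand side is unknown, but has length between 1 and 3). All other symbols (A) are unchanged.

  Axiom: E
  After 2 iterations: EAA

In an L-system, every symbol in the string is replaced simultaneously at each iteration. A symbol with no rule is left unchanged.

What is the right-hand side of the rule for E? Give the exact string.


Answer: EA

Derivation:
Trying E => EA:
  Step 0: E
  Step 1: EA
  Step 2: EAA
Matches the given result.


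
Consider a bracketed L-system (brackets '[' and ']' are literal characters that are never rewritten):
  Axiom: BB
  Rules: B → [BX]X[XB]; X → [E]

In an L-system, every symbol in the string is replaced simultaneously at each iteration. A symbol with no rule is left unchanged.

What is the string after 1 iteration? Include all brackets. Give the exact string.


Answer: [BX]X[XB][BX]X[XB]

Derivation:
Step 0: BB
Step 1: [BX]X[XB][BX]X[XB]


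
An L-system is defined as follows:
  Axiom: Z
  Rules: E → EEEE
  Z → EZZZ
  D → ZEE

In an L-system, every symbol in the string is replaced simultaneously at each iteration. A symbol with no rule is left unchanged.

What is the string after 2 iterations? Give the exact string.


Answer: EEEEEZZZEZZZEZZZ

Derivation:
Step 0: Z
Step 1: EZZZ
Step 2: EEEEEZZZEZZZEZZZ


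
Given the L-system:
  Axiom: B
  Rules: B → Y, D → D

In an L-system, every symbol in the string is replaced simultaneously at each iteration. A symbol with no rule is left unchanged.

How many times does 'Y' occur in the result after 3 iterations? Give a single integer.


Step 0: B  (0 'Y')
Step 1: Y  (1 'Y')
Step 2: Y  (1 'Y')
Step 3: Y  (1 'Y')

Answer: 1


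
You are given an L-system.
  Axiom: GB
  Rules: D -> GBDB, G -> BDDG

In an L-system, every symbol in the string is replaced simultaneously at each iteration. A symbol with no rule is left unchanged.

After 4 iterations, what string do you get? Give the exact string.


Answer: BBGBDBGBDBBDDGBBDDGBGBDBBBBGBDBGBDBBDDGBBDDGBGBDBBBBBDDGBGBDBBBDDGBGBDBBBGBDBGBDBBDDGB

Derivation:
Step 0: GB
Step 1: BDDGB
Step 2: BGBDBGBDBBDDGB
Step 3: BBDDGBGBDBBBDDGBGBDBBBGBDBGBDBBDDGB
Step 4: BBGBDBGBDBBDDGBBDDGBGBDBBBBGBDBGBDBBDDGBBDDGBGBDBBBBBDDGBGBDBBBDDGBGBDBBBGBDBGBDBBDDGB


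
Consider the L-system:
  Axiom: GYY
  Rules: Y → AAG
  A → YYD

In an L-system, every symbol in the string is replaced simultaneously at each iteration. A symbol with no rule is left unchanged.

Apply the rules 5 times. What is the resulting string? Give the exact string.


Answer: GAAGAAGDAAGAAGDGAAGAAGDAAGAAGDGDAAGAAGDAAGAAGDGAAGAAGDAAGAAGDGDGAAGAAGDAAGAAGDGAAGAAGDAAGAAGDGDAAGAAGDAAGAAGDGAAGAAGDAAGAAGDGDG

Derivation:
Step 0: GYY
Step 1: GAAGAAG
Step 2: GYYDYYDGYYDYYDG
Step 3: GAAGAAGDAAGAAGDGAAGAAGDAAGAAGDG
Step 4: GYYDYYDGYYDYYDGDYYDYYDGYYDYYDGDGYYDYYDGYYDYYDGDYYDYYDGYYDYYDGDG
Step 5: GAAGAAGDAAGAAGDGAAGAAGDAAGAAGDGDAAGAAGDAAGAAGDGAAGAAGDAAGAAGDGDGAAGAAGDAAGAAGDGAAGAAGDAAGAAGDGDAAGAAGDAAGAAGDGAAGAAGDAAGAAGDGDG


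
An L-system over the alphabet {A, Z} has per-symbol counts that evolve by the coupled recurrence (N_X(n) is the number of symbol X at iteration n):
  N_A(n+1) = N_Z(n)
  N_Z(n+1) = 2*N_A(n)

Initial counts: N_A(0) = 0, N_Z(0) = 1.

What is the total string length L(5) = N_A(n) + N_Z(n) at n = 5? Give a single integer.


Answer: 4

Derivation:
Step 0: N_A=0, N_Z=1, L=1
Step 1: N_A=1, N_Z=0, L=1
Step 2: N_A=0, N_Z=2, L=2
Step 3: N_A=2, N_Z=0, L=2
Step 4: N_A=0, N_Z=4, L=4
Step 5: N_A=4, N_Z=0, L=4


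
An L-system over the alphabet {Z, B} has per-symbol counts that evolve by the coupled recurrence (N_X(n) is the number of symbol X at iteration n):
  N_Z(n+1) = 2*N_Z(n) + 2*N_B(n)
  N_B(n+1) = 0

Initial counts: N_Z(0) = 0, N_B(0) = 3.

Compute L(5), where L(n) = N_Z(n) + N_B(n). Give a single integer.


Answer: 96

Derivation:
Step 0: N_Z=0, N_B=3, L=3
Step 1: N_Z=6, N_B=0, L=6
Step 2: N_Z=12, N_B=0, L=12
Step 3: N_Z=24, N_B=0, L=24
Step 4: N_Z=48, N_B=0, L=48
Step 5: N_Z=96, N_B=0, L=96


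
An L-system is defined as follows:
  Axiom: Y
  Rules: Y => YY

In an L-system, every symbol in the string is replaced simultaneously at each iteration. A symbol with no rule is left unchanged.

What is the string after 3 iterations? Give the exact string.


Step 0: Y
Step 1: YY
Step 2: YYYY
Step 3: YYYYYYYY

Answer: YYYYYYYY


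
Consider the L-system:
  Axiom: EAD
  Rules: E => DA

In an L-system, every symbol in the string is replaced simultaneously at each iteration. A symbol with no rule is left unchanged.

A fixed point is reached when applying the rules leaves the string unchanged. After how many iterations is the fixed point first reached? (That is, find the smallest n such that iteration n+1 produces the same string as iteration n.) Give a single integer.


Step 0: EAD
Step 1: DAAD
Step 2: DAAD  (unchanged — fixed point at step 1)

Answer: 1


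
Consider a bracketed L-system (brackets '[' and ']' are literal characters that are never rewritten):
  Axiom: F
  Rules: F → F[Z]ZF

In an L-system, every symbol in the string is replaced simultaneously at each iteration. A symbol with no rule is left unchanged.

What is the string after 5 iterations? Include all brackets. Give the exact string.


Step 0: F
Step 1: F[Z]ZF
Step 2: F[Z]ZF[Z]ZF[Z]ZF
Step 3: F[Z]ZF[Z]ZF[Z]ZF[Z]ZF[Z]ZF[Z]ZF[Z]ZF
Step 4: F[Z]ZF[Z]ZF[Z]ZF[Z]ZF[Z]ZF[Z]ZF[Z]ZF[Z]ZF[Z]ZF[Z]ZF[Z]ZF[Z]ZF[Z]ZF[Z]ZF[Z]ZF
Step 5: F[Z]ZF[Z]ZF[Z]ZF[Z]ZF[Z]ZF[Z]ZF[Z]ZF[Z]ZF[Z]ZF[Z]ZF[Z]ZF[Z]ZF[Z]ZF[Z]ZF[Z]ZF[Z]ZF[Z]ZF[Z]ZF[Z]ZF[Z]ZF[Z]ZF[Z]ZF[Z]ZF[Z]ZF[Z]ZF[Z]ZF[Z]ZF[Z]ZF[Z]ZF[Z]ZF[Z]ZF

Answer: F[Z]ZF[Z]ZF[Z]ZF[Z]ZF[Z]ZF[Z]ZF[Z]ZF[Z]ZF[Z]ZF[Z]ZF[Z]ZF[Z]ZF[Z]ZF[Z]ZF[Z]ZF[Z]ZF[Z]ZF[Z]ZF[Z]ZF[Z]ZF[Z]ZF[Z]ZF[Z]ZF[Z]ZF[Z]ZF[Z]ZF[Z]ZF[Z]ZF[Z]ZF[Z]ZF[Z]ZF


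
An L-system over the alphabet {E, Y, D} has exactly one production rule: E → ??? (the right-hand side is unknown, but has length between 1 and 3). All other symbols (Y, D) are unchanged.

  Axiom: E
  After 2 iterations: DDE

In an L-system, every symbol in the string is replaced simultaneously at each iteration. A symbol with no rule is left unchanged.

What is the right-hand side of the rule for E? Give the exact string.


Answer: DE

Derivation:
Trying E → DE:
  Step 0: E
  Step 1: DE
  Step 2: DDE
Matches the given result.


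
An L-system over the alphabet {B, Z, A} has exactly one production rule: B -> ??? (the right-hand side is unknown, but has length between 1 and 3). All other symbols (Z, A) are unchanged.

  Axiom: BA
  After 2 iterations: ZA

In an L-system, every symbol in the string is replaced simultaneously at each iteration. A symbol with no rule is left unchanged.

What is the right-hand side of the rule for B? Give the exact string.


Answer: Z

Derivation:
Trying B -> Z:
  Step 0: BA
  Step 1: ZA
  Step 2: ZA
Matches the given result.


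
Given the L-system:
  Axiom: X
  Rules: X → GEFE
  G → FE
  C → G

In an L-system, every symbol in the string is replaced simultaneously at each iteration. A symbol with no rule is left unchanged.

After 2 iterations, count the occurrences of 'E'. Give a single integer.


Step 0: X  (0 'E')
Step 1: GEFE  (2 'E')
Step 2: FEEFE  (3 'E')

Answer: 3


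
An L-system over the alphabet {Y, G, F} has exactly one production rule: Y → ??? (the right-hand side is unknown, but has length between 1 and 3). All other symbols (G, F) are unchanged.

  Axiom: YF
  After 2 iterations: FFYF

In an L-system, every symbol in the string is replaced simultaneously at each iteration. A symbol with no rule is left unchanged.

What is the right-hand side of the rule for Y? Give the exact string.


Answer: FY

Derivation:
Trying Y → FY:
  Step 0: YF
  Step 1: FYF
  Step 2: FFYF
Matches the given result.


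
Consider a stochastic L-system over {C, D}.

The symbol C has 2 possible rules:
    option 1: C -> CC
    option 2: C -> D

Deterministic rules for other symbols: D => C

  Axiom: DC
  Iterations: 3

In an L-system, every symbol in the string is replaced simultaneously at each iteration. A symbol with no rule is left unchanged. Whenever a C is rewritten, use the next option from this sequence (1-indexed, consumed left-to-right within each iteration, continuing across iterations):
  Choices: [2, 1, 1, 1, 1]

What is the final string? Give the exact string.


Answer: CCCCCC

Derivation:
Step 0: DC
Step 1: CD  (used choices [2])
Step 2: CCC  (used choices [1])
Step 3: CCCCCC  (used choices [1, 1, 1])


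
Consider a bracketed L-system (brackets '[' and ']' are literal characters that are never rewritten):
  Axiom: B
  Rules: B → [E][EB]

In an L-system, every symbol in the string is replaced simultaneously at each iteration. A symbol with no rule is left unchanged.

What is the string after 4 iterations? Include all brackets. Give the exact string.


Step 0: B
Step 1: [E][EB]
Step 2: [E][E[E][EB]]
Step 3: [E][E[E][E[E][EB]]]
Step 4: [E][E[E][E[E][E[E][EB]]]]

Answer: [E][E[E][E[E][E[E][EB]]]]


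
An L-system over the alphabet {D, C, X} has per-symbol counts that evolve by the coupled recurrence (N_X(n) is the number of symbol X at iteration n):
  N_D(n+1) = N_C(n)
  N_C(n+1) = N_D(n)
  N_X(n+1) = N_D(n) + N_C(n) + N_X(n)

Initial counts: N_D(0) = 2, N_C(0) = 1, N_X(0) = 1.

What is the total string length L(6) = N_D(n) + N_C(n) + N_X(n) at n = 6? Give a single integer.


Answer: 22

Derivation:
Step 0: N_D=2, N_C=1, N_X=1, L=4
Step 1: N_D=1, N_C=2, N_X=4, L=7
Step 2: N_D=2, N_C=1, N_X=7, L=10
Step 3: N_D=1, N_C=2, N_X=10, L=13
Step 4: N_D=2, N_C=1, N_X=13, L=16
Step 5: N_D=1, N_C=2, N_X=16, L=19
Step 6: N_D=2, N_C=1, N_X=19, L=22


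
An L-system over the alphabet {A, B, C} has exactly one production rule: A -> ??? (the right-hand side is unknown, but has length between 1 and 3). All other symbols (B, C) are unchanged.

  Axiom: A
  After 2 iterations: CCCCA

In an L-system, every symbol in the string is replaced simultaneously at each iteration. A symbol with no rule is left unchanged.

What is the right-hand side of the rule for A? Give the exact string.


Answer: CCA

Derivation:
Trying A -> CCA:
  Step 0: A
  Step 1: CCA
  Step 2: CCCCA
Matches the given result.
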